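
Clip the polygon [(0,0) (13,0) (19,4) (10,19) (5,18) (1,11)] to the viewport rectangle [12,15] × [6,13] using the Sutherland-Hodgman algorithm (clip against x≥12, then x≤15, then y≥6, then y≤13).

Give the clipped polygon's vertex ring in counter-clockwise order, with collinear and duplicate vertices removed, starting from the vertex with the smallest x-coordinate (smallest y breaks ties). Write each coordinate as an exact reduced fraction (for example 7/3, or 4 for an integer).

1. After x ≥ 12: [(12,0) (13,0) (19,4) (12,47/3)]
2. After x ≤ 15: [(12,0) (13,0) (15,4/3) (15,32/3) (12,47/3)]
3. After y ≥ 6: [(12,6) (15,6) (15,32/3) (12,47/3)]
4. After y ≤ 13: [(12,13) (12,6) (15,6) (15,32/3) (68/5,13)]
5. Canonical ring: [(12,6) (15,6) (15,32/3) (68/5,13) (12,13)]

Clipped polygon: [(12,6) (15,6) (15,32/3) (68/5,13) (12,13)]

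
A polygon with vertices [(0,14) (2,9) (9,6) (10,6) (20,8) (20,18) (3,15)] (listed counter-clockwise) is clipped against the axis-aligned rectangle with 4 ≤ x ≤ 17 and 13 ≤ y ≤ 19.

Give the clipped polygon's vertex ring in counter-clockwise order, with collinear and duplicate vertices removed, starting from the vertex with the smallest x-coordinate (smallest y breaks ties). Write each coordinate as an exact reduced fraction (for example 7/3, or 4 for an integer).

Clipped polygon: [(4,13) (17,13) (17,297/17) (4,258/17)]

1. After x ≥ 4: [(4,57/7) (9,6) (10,6) (20,8) (20,18) (4,258/17)]
2. After x ≤ 17: [(4,57/7) (9,6) (10,6) (17,37/5) (17,297/17) (4,258/17)]
3. After y ≥ 13: [(4,13) (17,13) (17,297/17) (4,258/17)]
4. After y ≤ 19: [(4,13) (17,13) (17,297/17) (4,258/17)]
5. Canonical ring: [(4,13) (17,13) (17,297/17) (4,258/17)]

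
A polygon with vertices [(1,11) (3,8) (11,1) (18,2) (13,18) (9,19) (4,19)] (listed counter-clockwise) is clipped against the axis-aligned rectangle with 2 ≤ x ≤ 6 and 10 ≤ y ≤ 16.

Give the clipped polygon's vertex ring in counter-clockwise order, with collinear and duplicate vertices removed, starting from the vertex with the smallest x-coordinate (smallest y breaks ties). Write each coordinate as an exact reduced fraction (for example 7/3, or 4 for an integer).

Clipped polygon: [(2,10) (6,10) (6,16) (23/8,16) (2,41/3)]

1. After x ≥ 2: [(2,41/3) (2,19/2) (3,8) (11,1) (18,2) (13,18) (9,19) (4,19)]
2. After x ≤ 6: [(2,41/3) (2,19/2) (3,8) (6,43/8) (6,19) (4,19)]
3. After y ≥ 10: [(2,41/3) (2,10) (6,10) (6,19) (4,19)]
4. After y ≤ 16: [(23/8,16) (2,41/3) (2,10) (6,10) (6,16)]
5. Canonical ring: [(2,10) (6,10) (6,16) (23/8,16) (2,41/3)]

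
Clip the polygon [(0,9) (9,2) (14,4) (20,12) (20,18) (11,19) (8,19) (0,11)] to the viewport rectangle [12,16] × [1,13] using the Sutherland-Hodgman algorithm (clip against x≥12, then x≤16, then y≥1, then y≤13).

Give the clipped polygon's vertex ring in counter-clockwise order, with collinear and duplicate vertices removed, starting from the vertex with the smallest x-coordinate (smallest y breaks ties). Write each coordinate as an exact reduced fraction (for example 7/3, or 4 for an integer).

Clipped polygon: [(12,16/5) (14,4) (16,20/3) (16,13) (12,13)]

1. After x ≥ 12: [(12,16/5) (14,4) (20,12) (20,18) (12,170/9)]
2. After x ≤ 16: [(12,16/5) (14,4) (16,20/3) (16,166/9) (12,170/9)]
3. After y ≥ 1: [(12,16/5) (14,4) (16,20/3) (16,166/9) (12,170/9)]
4. After y ≤ 13: [(12,13) (12,16/5) (14,4) (16,20/3) (16,13)]
5. Canonical ring: [(12,16/5) (14,4) (16,20/3) (16,13) (12,13)]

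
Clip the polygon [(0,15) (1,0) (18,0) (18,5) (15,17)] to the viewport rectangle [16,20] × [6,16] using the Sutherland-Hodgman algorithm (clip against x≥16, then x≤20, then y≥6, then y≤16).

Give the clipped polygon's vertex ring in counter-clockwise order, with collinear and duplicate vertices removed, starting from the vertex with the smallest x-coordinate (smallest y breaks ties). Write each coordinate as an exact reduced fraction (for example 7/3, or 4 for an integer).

1. After x ≥ 16: [(16,0) (18,0) (18,5) (16,13)]
2. After x ≤ 20: [(16,0) (18,0) (18,5) (16,13)]
3. After y ≥ 6: [(16,6) (71/4,6) (16,13)]
4. After y ≤ 16: [(16,6) (71/4,6) (16,13)]
5. Canonical ring: [(16,6) (71/4,6) (16,13)]

Clipped polygon: [(16,6) (71/4,6) (16,13)]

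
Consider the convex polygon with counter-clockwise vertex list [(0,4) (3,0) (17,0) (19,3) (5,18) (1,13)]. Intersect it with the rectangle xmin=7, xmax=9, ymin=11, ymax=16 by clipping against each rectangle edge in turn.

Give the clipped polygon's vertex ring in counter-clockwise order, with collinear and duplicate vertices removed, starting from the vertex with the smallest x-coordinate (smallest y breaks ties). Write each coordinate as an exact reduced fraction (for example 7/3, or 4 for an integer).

1. After x ≥ 7: [(7,0) (17,0) (19,3) (7,111/7)]
2. After x ≤ 9: [(7,0) (9,0) (9,96/7) (7,111/7)]
3. After y ≥ 11: [(7,11) (9,11) (9,96/7) (7,111/7)]
4. After y ≤ 16: [(7,11) (9,11) (9,96/7) (7,111/7)]
5. Canonical ring: [(7,11) (9,11) (9,96/7) (7,111/7)]

Clipped polygon: [(7,11) (9,11) (9,96/7) (7,111/7)]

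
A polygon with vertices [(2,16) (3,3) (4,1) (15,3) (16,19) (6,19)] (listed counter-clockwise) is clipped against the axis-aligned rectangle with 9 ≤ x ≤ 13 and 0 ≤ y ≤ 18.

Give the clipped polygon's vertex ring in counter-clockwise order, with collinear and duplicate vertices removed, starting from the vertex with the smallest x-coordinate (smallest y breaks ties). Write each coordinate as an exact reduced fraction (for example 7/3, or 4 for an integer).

1. After x ≥ 9: [(9,21/11) (15,3) (16,19) (9,19)]
2. After x ≤ 13: [(9,21/11) (13,29/11) (13,19) (9,19)]
3. After y ≥ 0: [(9,21/11) (13,29/11) (13,19) (9,19)]
4. After y ≤ 18: [(9,18) (9,21/11) (13,29/11) (13,18)]
5. Canonical ring: [(9,21/11) (13,29/11) (13,18) (9,18)]

Clipped polygon: [(9,21/11) (13,29/11) (13,18) (9,18)]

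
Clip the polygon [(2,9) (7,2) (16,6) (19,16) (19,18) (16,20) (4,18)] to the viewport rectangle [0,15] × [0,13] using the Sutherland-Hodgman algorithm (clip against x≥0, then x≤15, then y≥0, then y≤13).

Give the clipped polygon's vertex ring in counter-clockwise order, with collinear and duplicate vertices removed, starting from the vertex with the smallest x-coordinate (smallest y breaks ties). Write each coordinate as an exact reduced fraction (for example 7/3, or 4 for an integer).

1. After x ≥ 0: [(2,9) (7,2) (16,6) (19,16) (19,18) (16,20) (4,18)]
2. After x ≤ 15: [(2,9) (7,2) (15,50/9) (15,119/6) (4,18)]
3. After y ≥ 0: [(2,9) (7,2) (15,50/9) (15,119/6) (4,18)]
4. After y ≤ 13: [(26/9,13) (2,9) (7,2) (15,50/9) (15,13)]
5. Canonical ring: [(2,9) (7,2) (15,50/9) (15,13) (26/9,13)]

Clipped polygon: [(2,9) (7,2) (15,50/9) (15,13) (26/9,13)]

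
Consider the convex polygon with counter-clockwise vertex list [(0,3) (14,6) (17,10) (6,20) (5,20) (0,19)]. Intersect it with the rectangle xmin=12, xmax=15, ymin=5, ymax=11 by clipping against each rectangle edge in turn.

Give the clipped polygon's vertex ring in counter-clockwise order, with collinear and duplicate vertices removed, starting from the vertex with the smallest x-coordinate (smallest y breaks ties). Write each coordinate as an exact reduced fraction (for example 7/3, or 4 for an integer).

1. After x ≥ 12: [(12,39/7) (14,6) (17,10) (12,160/11)]
2. After x ≤ 15: [(12,39/7) (14,6) (15,22/3) (15,130/11) (12,160/11)]
3. After y ≥ 5: [(12,39/7) (14,6) (15,22/3) (15,130/11) (12,160/11)]
4. After y ≤ 11: [(12,11) (12,39/7) (14,6) (15,22/3) (15,11)]
5. Canonical ring: [(12,39/7) (14,6) (15,22/3) (15,11) (12,11)]

Clipped polygon: [(12,39/7) (14,6) (15,22/3) (15,11) (12,11)]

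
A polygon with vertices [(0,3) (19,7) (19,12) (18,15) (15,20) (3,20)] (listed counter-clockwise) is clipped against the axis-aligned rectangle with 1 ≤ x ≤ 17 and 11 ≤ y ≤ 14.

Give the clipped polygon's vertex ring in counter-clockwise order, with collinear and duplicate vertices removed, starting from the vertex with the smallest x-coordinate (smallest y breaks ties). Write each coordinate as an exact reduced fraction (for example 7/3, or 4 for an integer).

Clipped polygon: [(24/17,11) (17,11) (17,14) (33/17,14)]

1. After x ≥ 1: [(1,26/3) (1,61/19) (19,7) (19,12) (18,15) (15,20) (3,20)]
2. After x ≤ 17: [(1,26/3) (1,61/19) (17,125/19) (17,50/3) (15,20) (3,20)]
3. After y ≥ 11: [(24/17,11) (17,11) (17,50/3) (15,20) (3,20)]
4. After y ≤ 14: [(33/17,14) (24/17,11) (17,11) (17,14)]
5. Canonical ring: [(24/17,11) (17,11) (17,14) (33/17,14)]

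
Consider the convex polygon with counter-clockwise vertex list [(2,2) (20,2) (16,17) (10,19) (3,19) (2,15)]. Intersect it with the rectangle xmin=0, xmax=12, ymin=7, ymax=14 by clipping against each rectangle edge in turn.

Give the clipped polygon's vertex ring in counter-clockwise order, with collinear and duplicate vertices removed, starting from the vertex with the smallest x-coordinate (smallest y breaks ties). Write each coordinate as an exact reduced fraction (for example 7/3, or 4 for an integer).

1. After x ≥ 0: [(2,2) (20,2) (16,17) (10,19) (3,19) (2,15)]
2. After x ≤ 12: [(2,2) (12,2) (12,55/3) (10,19) (3,19) (2,15)]
3. After y ≥ 7: [(2,7) (12,7) (12,55/3) (10,19) (3,19) (2,15)]
4. After y ≤ 14: [(2,14) (2,7) (12,7) (12,14)]
5. Canonical ring: [(2,7) (12,7) (12,14) (2,14)]

Clipped polygon: [(2,7) (12,7) (12,14) (2,14)]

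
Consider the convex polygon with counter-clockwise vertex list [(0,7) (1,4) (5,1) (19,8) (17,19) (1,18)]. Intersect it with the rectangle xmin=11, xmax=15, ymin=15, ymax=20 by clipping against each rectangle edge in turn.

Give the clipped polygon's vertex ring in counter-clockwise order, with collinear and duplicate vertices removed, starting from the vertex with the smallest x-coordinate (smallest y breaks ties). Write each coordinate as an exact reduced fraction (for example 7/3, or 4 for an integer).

1. After x ≥ 11: [(11,4) (19,8) (17,19) (11,149/8)]
2. After x ≤ 15: [(11,4) (15,6) (15,151/8) (11,149/8)]
3. After y ≥ 15: [(11,15) (15,15) (15,151/8) (11,149/8)]
4. After y ≤ 20: [(11,15) (15,15) (15,151/8) (11,149/8)]
5. Canonical ring: [(11,15) (15,15) (15,151/8) (11,149/8)]

Clipped polygon: [(11,15) (15,15) (15,151/8) (11,149/8)]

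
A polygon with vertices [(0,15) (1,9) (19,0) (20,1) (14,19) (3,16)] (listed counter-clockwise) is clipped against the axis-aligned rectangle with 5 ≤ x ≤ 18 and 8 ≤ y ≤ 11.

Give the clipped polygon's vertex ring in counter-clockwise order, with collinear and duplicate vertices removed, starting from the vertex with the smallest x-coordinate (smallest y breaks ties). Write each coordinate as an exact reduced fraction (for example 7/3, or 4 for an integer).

1. After x ≥ 5: [(5,7) (19,0) (20,1) (14,19) (5,182/11)]
2. After x ≤ 18: [(5,7) (18,1/2) (18,7) (14,19) (5,182/11)]
3. After y ≥ 8: [(5,8) (53/3,8) (14,19) (5,182/11)]
4. After y ≤ 11: [(5,11) (5,8) (53/3,8) (50/3,11)]
5. Canonical ring: [(5,8) (53/3,8) (50/3,11) (5,11)]

Clipped polygon: [(5,8) (53/3,8) (50/3,11) (5,11)]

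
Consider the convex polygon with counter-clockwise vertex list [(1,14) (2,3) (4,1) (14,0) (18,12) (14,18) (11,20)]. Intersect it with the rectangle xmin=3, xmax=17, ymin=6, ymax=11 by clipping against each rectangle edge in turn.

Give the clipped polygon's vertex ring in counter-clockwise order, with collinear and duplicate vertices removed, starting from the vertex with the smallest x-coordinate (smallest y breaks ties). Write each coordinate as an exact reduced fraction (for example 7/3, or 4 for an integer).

Clipped polygon: [(3,6) (16,6) (17,9) (17,11) (3,11)]

1. After x ≥ 3: [(3,76/5) (3,2) (4,1) (14,0) (18,12) (14,18) (11,20)]
2. After x ≤ 17: [(3,76/5) (3,2) (4,1) (14,0) (17,9) (17,27/2) (14,18) (11,20)]
3. After y ≥ 6: [(3,76/5) (3,6) (16,6) (17,9) (17,27/2) (14,18) (11,20)]
4. After y ≤ 11: [(3,11) (3,6) (16,6) (17,9) (17,11)]
5. Canonical ring: [(3,6) (16,6) (17,9) (17,11) (3,11)]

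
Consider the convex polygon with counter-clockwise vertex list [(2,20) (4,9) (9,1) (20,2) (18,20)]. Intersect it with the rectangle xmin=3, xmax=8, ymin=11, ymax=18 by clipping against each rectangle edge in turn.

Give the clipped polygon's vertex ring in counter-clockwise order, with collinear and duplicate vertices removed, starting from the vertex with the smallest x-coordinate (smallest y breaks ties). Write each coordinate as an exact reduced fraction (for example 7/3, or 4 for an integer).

Clipped polygon: [(3,29/2) (40/11,11) (8,11) (8,18) (3,18)]

1. After x ≥ 3: [(3,20) (3,29/2) (4,9) (9,1) (20,2) (18,20)]
2. After x ≤ 8: [(8,20) (3,20) (3,29/2) (4,9) (8,13/5)]
3. After y ≥ 11: [(8,11) (8,20) (3,20) (3,29/2) (40/11,11)]
4. After y ≤ 18: [(8,11) (8,18) (3,18) (3,29/2) (40/11,11)]
5. Canonical ring: [(3,29/2) (40/11,11) (8,11) (8,18) (3,18)]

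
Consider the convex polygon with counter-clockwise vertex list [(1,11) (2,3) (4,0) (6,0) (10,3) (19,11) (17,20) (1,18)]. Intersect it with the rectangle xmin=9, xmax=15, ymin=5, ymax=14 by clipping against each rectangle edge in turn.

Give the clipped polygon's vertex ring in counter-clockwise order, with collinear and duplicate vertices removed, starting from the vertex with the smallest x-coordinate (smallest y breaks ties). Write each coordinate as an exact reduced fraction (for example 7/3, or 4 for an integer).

1. After x ≥ 9: [(9,9/4) (10,3) (19,11) (17,20) (9,19)]
2. After x ≤ 15: [(9,9/4) (10,3) (15,67/9) (15,79/4) (9,19)]
3. After y ≥ 5: [(9,5) (49/4,5) (15,67/9) (15,79/4) (9,19)]
4. After y ≤ 14: [(9,14) (9,5) (49/4,5) (15,67/9) (15,14)]
5. Canonical ring: [(9,5) (49/4,5) (15,67/9) (15,14) (9,14)]

Clipped polygon: [(9,5) (49/4,5) (15,67/9) (15,14) (9,14)]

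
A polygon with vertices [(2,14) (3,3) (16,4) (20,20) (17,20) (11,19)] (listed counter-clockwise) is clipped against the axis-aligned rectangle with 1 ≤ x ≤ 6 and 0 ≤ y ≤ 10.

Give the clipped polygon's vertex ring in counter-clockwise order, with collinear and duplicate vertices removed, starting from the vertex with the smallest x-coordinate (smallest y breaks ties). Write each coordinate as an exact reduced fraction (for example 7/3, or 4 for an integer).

1. After x ≥ 1: [(2,14) (3,3) (16,4) (20,20) (17,20) (11,19)]
2. After x ≤ 6: [(6,146/9) (2,14) (3,3) (6,42/13)]
3. After y ≥ 0: [(6,146/9) (2,14) (3,3) (6,42/13)]
4. After y ≤ 10: [(6,10) (26/11,10) (3,3) (6,42/13)]
5. Canonical ring: [(26/11,10) (3,3) (6,42/13) (6,10)]

Clipped polygon: [(26/11,10) (3,3) (6,42/13) (6,10)]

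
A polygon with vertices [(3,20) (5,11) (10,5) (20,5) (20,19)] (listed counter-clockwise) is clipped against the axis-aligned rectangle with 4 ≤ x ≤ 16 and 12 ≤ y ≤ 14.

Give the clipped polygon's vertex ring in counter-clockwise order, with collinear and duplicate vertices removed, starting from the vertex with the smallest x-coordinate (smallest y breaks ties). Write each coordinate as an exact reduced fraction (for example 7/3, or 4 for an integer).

1. After x ≥ 4: [(4,339/17) (4,31/2) (5,11) (10,5) (20,5) (20,19)]
2. After x ≤ 16: [(16,327/17) (4,339/17) (4,31/2) (5,11) (10,5) (16,5)]
3. After y ≥ 12: [(16,12) (16,327/17) (4,339/17) (4,31/2) (43/9,12)]
4. After y ≤ 14: [(16,12) (16,14) (13/3,14) (43/9,12)]
5. Canonical ring: [(13/3,14) (43/9,12) (16,12) (16,14)]

Clipped polygon: [(13/3,14) (43/9,12) (16,12) (16,14)]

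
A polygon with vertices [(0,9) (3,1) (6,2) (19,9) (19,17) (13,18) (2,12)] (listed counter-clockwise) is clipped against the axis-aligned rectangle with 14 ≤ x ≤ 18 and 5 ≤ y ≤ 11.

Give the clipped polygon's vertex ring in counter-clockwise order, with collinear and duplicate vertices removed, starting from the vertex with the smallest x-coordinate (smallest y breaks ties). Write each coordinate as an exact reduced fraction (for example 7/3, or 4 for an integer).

Clipped polygon: [(14,82/13) (18,110/13) (18,11) (14,11)]

1. After x ≥ 14: [(14,82/13) (19,9) (19,17) (14,107/6)]
2. After x ≤ 18: [(14,82/13) (18,110/13) (18,103/6) (14,107/6)]
3. After y ≥ 5: [(14,82/13) (18,110/13) (18,103/6) (14,107/6)]
4. After y ≤ 11: [(14,11) (14,82/13) (18,110/13) (18,11)]
5. Canonical ring: [(14,82/13) (18,110/13) (18,11) (14,11)]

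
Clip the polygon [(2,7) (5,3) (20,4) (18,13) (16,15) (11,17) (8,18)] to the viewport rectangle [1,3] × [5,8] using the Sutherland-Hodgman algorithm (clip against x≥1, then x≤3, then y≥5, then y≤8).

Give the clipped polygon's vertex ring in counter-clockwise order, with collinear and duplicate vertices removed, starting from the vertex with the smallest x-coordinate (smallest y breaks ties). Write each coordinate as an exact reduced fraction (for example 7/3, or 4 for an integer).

1. After x ≥ 1: [(2,7) (5,3) (20,4) (18,13) (16,15) (11,17) (8,18)]
2. After x ≤ 3: [(3,53/6) (2,7) (3,17/3)]
3. After y ≥ 5: [(3,53/6) (2,7) (3,17/3)]
4. After y ≤ 8: [(3,8) (28/11,8) (2,7) (3,17/3)]
5. Canonical ring: [(2,7) (3,17/3) (3,8) (28/11,8)]

Clipped polygon: [(2,7) (3,17/3) (3,8) (28/11,8)]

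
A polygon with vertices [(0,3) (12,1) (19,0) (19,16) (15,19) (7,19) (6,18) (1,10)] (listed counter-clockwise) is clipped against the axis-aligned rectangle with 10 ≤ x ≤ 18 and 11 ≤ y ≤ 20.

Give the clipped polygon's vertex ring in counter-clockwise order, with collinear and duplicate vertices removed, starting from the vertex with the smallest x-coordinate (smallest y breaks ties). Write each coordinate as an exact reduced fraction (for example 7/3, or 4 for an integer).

1. After x ≥ 10: [(10,4/3) (12,1) (19,0) (19,16) (15,19) (10,19)]
2. After x ≤ 18: [(10,4/3) (12,1) (18,1/7) (18,67/4) (15,19) (10,19)]
3. After y ≥ 11: [(10,11) (18,11) (18,67/4) (15,19) (10,19)]
4. After y ≤ 20: [(10,11) (18,11) (18,67/4) (15,19) (10,19)]
5. Canonical ring: [(10,11) (18,11) (18,67/4) (15,19) (10,19)]

Clipped polygon: [(10,11) (18,11) (18,67/4) (15,19) (10,19)]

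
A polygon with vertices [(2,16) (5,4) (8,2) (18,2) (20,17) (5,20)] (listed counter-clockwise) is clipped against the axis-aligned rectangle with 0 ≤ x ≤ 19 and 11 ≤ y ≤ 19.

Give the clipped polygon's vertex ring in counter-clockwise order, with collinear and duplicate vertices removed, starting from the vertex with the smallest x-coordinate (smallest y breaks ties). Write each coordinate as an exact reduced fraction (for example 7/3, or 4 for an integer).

1. After x ≥ 0: [(2,16) (5,4) (8,2) (18,2) (20,17) (5,20)]
2. After x ≤ 19: [(2,16) (5,4) (8,2) (18,2) (19,19/2) (19,86/5) (5,20)]
3. After y ≥ 11: [(2,16) (13/4,11) (19,11) (19,86/5) (5,20)]
4. After y ≤ 19: [(17/4,19) (2,16) (13/4,11) (19,11) (19,86/5) (10,19)]
5. Canonical ring: [(2,16) (13/4,11) (19,11) (19,86/5) (10,19) (17/4,19)]

Clipped polygon: [(2,16) (13/4,11) (19,11) (19,86/5) (10,19) (17/4,19)]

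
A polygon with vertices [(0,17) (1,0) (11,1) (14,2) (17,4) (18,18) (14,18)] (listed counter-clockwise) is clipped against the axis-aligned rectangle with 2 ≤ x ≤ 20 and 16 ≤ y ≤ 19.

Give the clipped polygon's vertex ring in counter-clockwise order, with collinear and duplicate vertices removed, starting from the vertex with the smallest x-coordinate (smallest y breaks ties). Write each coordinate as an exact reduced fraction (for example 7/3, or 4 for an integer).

Clipped polygon: [(2,16) (125/7,16) (18,18) (14,18) (2,120/7)]

1. After x ≥ 2: [(2,120/7) (2,1/10) (11,1) (14,2) (17,4) (18,18) (14,18)]
2. After x ≤ 20: [(2,120/7) (2,1/10) (11,1) (14,2) (17,4) (18,18) (14,18)]
3. After y ≥ 16: [(2,120/7) (2,16) (125/7,16) (18,18) (14,18)]
4. After y ≤ 19: [(2,120/7) (2,16) (125/7,16) (18,18) (14,18)]
5. Canonical ring: [(2,16) (125/7,16) (18,18) (14,18) (2,120/7)]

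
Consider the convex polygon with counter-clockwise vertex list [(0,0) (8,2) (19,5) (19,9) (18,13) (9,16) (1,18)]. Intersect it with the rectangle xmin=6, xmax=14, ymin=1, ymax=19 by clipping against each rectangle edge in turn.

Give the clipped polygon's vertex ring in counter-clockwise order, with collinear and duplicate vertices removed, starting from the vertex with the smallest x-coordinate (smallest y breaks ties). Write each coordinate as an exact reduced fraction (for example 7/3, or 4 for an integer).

1. After x ≥ 6: [(6,3/2) (8,2) (19,5) (19,9) (18,13) (9,16) (6,67/4)]
2. After x ≤ 14: [(6,3/2) (8,2) (14,40/11) (14,43/3) (9,16) (6,67/4)]
3. After y ≥ 1: [(6,3/2) (8,2) (14,40/11) (14,43/3) (9,16) (6,67/4)]
4. After y ≤ 19: [(6,3/2) (8,2) (14,40/11) (14,43/3) (9,16) (6,67/4)]
5. Canonical ring: [(6,3/2) (8,2) (14,40/11) (14,43/3) (9,16) (6,67/4)]

Clipped polygon: [(6,3/2) (8,2) (14,40/11) (14,43/3) (9,16) (6,67/4)]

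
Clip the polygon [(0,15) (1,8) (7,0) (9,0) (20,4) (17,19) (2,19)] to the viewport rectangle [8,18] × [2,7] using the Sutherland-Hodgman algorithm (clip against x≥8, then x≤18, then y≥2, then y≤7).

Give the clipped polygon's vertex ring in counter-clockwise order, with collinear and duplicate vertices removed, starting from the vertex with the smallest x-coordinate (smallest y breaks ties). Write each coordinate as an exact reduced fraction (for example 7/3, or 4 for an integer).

Clipped polygon: [(8,2) (29/2,2) (18,36/11) (18,7) (8,7)]

1. After x ≥ 8: [(8,0) (9,0) (20,4) (17,19) (8,19)]
2. After x ≤ 18: [(8,0) (9,0) (18,36/11) (18,14) (17,19) (8,19)]
3. After y ≥ 2: [(8,2) (29/2,2) (18,36/11) (18,14) (17,19) (8,19)]
4. After y ≤ 7: [(8,7) (8,2) (29/2,2) (18,36/11) (18,7)]
5. Canonical ring: [(8,2) (29/2,2) (18,36/11) (18,7) (8,7)]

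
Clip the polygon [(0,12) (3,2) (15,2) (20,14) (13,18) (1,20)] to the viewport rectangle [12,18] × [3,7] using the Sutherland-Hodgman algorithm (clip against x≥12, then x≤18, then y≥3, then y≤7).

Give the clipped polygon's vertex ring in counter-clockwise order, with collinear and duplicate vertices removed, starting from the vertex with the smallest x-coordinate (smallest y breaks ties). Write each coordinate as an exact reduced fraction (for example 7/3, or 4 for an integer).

1. After x ≥ 12: [(12,2) (15,2) (20,14) (13,18) (12,109/6)]
2. After x ≤ 18: [(12,2) (15,2) (18,46/5) (18,106/7) (13,18) (12,109/6)]
3. After y ≥ 3: [(12,3) (185/12,3) (18,46/5) (18,106/7) (13,18) (12,109/6)]
4. After y ≤ 7: [(12,7) (12,3) (185/12,3) (205/12,7)]
5. Canonical ring: [(12,3) (185/12,3) (205/12,7) (12,7)]

Clipped polygon: [(12,3) (185/12,3) (205/12,7) (12,7)]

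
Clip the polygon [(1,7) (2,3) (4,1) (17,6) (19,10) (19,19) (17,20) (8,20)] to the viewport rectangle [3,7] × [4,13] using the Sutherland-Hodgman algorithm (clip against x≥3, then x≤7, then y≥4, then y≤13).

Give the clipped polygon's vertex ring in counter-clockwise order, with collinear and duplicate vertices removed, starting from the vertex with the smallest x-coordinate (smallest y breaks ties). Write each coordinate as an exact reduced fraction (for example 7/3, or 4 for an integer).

Clipped polygon: [(3,4) (7,4) (7,13) (55/13,13) (3,75/7)]

1. After x ≥ 3: [(3,75/7) (3,2) (4,1) (17,6) (19,10) (19,19) (17,20) (8,20)]
2. After x ≤ 7: [(7,127/7) (3,75/7) (3,2) (4,1) (7,28/13)]
3. After y ≥ 4: [(7,4) (7,127/7) (3,75/7) (3,4)]
4. After y ≤ 13: [(7,4) (7,13) (55/13,13) (3,75/7) (3,4)]
5. Canonical ring: [(3,4) (7,4) (7,13) (55/13,13) (3,75/7)]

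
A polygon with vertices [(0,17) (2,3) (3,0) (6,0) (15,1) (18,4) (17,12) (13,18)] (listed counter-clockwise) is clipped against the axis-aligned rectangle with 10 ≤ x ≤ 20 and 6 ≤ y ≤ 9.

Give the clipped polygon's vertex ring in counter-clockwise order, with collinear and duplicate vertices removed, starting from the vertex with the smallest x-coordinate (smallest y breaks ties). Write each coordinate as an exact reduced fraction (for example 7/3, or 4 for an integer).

1. After x ≥ 10: [(10,231/13) (10,4/9) (15,1) (18,4) (17,12) (13,18)]
2. After x ≤ 20: [(10,231/13) (10,4/9) (15,1) (18,4) (17,12) (13,18)]
3. After y ≥ 6: [(10,231/13) (10,6) (71/4,6) (17,12) (13,18)]
4. After y ≤ 9: [(10,9) (10,6) (71/4,6) (139/8,9)]
5. Canonical ring: [(10,6) (71/4,6) (139/8,9) (10,9)]

Clipped polygon: [(10,6) (71/4,6) (139/8,9) (10,9)]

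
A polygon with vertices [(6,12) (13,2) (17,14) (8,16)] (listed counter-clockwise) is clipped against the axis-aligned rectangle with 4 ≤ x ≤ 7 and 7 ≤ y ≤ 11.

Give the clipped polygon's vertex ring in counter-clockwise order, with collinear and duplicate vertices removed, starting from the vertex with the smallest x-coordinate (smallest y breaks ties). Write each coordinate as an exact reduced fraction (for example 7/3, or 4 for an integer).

Clipped polygon: [(67/10,11) (7,74/7) (7,11)]

1. After x ≥ 4: [(6,12) (13,2) (17,14) (8,16)]
2. After x ≤ 7: [(7,14) (6,12) (7,74/7)]
3. After y ≥ 7: [(7,14) (6,12) (7,74/7)]
4. After y ≤ 11: [(7,11) (67/10,11) (7,74/7)]
5. Canonical ring: [(67/10,11) (7,74/7) (7,11)]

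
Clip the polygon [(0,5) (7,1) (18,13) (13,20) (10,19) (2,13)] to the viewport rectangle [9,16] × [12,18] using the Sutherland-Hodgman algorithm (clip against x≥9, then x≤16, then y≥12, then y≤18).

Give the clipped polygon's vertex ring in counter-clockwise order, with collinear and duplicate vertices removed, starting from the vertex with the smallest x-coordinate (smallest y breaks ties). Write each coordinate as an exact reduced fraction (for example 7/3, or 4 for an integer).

1. After x ≥ 9: [(9,35/11) (18,13) (13,20) (10,19) (9,73/4)]
2. After x ≤ 16: [(9,35/11) (16,119/11) (16,79/5) (13,20) (10,19) (9,73/4)]
3. After y ≥ 12: [(9,12) (16,12) (16,79/5) (13,20) (10,19) (9,73/4)]
4. After y ≤ 18: [(9,18) (9,12) (16,12) (16,79/5) (101/7,18)]
5. Canonical ring: [(9,12) (16,12) (16,79/5) (101/7,18) (9,18)]

Clipped polygon: [(9,12) (16,12) (16,79/5) (101/7,18) (9,18)]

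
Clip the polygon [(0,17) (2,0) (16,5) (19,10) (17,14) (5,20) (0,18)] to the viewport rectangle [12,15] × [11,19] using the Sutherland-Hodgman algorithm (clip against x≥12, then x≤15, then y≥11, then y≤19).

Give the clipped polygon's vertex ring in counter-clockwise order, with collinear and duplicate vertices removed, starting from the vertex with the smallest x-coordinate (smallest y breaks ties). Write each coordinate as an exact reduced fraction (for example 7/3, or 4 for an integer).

Clipped polygon: [(12,11) (15,11) (15,15) (12,33/2)]

1. After x ≥ 12: [(12,25/7) (16,5) (19,10) (17,14) (12,33/2)]
2. After x ≤ 15: [(12,25/7) (15,65/14) (15,15) (12,33/2)]
3. After y ≥ 11: [(12,11) (15,11) (15,15) (12,33/2)]
4. After y ≤ 19: [(12,11) (15,11) (15,15) (12,33/2)]
5. Canonical ring: [(12,11) (15,11) (15,15) (12,33/2)]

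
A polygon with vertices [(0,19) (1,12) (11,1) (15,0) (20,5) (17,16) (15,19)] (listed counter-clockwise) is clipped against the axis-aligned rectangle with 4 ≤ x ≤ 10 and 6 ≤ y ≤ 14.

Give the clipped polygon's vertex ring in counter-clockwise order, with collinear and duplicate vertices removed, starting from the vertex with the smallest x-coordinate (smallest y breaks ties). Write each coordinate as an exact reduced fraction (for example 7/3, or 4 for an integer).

1. After x ≥ 4: [(4,19) (4,87/10) (11,1) (15,0) (20,5) (17,16) (15,19)]
2. After x ≤ 10: [(10,19) (4,19) (4,87/10) (10,21/10)]
3. After y ≥ 6: [(10,6) (10,19) (4,19) (4,87/10) (71/11,6)]
4. After y ≤ 14: [(10,6) (10,14) (4,14) (4,87/10) (71/11,6)]
5. Canonical ring: [(4,87/10) (71/11,6) (10,6) (10,14) (4,14)]

Clipped polygon: [(4,87/10) (71/11,6) (10,6) (10,14) (4,14)]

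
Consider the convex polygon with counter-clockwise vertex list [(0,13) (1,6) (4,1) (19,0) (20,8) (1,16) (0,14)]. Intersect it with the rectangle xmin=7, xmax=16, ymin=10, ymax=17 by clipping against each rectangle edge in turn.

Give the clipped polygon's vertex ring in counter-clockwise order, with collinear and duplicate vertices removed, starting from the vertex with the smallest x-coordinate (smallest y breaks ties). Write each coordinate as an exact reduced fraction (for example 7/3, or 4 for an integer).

Clipped polygon: [(7,10) (61/4,10) (7,256/19)]

1. After x ≥ 7: [(7,4/5) (19,0) (20,8) (7,256/19)]
2. After x ≤ 16: [(7,4/5) (16,1/5) (16,184/19) (7,256/19)]
3. After y ≥ 10: [(7,10) (61/4,10) (7,256/19)]
4. After y ≤ 17: [(7,10) (61/4,10) (7,256/19)]
5. Canonical ring: [(7,10) (61/4,10) (7,256/19)]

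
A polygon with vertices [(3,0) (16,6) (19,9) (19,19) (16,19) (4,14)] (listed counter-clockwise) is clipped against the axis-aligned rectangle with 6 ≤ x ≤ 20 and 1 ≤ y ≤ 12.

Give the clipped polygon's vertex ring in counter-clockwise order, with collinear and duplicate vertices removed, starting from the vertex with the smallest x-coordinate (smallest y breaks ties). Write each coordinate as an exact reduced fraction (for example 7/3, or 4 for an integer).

1. After x ≥ 6: [(6,18/13) (16,6) (19,9) (19,19) (16,19) (6,89/6)]
2. After x ≤ 20: [(6,18/13) (16,6) (19,9) (19,19) (16,19) (6,89/6)]
3. After y ≥ 1: [(6,18/13) (16,6) (19,9) (19,19) (16,19) (6,89/6)]
4. After y ≤ 12: [(6,12) (6,18/13) (16,6) (19,9) (19,12)]
5. Canonical ring: [(6,18/13) (16,6) (19,9) (19,12) (6,12)]

Clipped polygon: [(6,18/13) (16,6) (19,9) (19,12) (6,12)]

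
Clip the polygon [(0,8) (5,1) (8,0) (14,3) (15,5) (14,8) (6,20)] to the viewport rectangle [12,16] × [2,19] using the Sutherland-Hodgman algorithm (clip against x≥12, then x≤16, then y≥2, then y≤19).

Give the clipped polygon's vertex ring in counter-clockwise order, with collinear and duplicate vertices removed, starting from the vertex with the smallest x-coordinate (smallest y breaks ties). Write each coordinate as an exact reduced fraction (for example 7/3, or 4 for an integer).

Clipped polygon: [(12,2) (14,3) (15,5) (14,8) (12,11)]

1. After x ≥ 12: [(12,2) (14,3) (15,5) (14,8) (12,11)]
2. After x ≤ 16: [(12,2) (14,3) (15,5) (14,8) (12,11)]
3. After y ≥ 2: [(12,2) (14,3) (15,5) (14,8) (12,11)]
4. After y ≤ 19: [(12,2) (14,3) (15,5) (14,8) (12,11)]
5. Canonical ring: [(12,2) (14,3) (15,5) (14,8) (12,11)]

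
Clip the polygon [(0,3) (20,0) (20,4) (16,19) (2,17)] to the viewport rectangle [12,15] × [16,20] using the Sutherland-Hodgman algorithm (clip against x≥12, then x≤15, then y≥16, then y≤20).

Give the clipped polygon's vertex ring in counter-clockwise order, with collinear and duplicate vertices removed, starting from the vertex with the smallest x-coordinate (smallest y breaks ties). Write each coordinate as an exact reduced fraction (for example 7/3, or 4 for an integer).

1. After x ≥ 12: [(12,6/5) (20,0) (20,4) (16,19) (12,129/7)]
2. After x ≤ 15: [(12,6/5) (15,3/4) (15,132/7) (12,129/7)]
3. After y ≥ 16: [(12,16) (15,16) (15,132/7) (12,129/7)]
4. After y ≤ 20: [(12,16) (15,16) (15,132/7) (12,129/7)]
5. Canonical ring: [(12,16) (15,16) (15,132/7) (12,129/7)]

Clipped polygon: [(12,16) (15,16) (15,132/7) (12,129/7)]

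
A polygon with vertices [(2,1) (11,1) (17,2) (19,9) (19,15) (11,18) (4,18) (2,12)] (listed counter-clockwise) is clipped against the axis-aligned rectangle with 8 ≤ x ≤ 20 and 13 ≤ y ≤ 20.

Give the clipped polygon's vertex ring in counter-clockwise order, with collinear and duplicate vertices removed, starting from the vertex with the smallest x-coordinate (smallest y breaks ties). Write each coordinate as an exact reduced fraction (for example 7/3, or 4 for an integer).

1. After x ≥ 8: [(8,1) (11,1) (17,2) (19,9) (19,15) (11,18) (8,18)]
2. After x ≤ 20: [(8,1) (11,1) (17,2) (19,9) (19,15) (11,18) (8,18)]
3. After y ≥ 13: [(8,13) (19,13) (19,15) (11,18) (8,18)]
4. After y ≤ 20: [(8,13) (19,13) (19,15) (11,18) (8,18)]
5. Canonical ring: [(8,13) (19,13) (19,15) (11,18) (8,18)]

Clipped polygon: [(8,13) (19,13) (19,15) (11,18) (8,18)]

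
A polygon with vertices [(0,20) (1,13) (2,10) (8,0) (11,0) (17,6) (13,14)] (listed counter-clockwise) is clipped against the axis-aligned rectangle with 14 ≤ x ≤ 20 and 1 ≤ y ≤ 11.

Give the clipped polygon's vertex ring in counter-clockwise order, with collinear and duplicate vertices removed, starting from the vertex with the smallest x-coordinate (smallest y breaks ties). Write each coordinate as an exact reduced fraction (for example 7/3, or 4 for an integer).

1. After x ≥ 14: [(14,3) (17,6) (14,12)]
2. After x ≤ 20: [(14,3) (17,6) (14,12)]
3. After y ≥ 1: [(14,3) (17,6) (14,12)]
4. After y ≤ 11: [(14,11) (14,3) (17,6) (29/2,11)]
5. Canonical ring: [(14,3) (17,6) (29/2,11) (14,11)]

Clipped polygon: [(14,3) (17,6) (29/2,11) (14,11)]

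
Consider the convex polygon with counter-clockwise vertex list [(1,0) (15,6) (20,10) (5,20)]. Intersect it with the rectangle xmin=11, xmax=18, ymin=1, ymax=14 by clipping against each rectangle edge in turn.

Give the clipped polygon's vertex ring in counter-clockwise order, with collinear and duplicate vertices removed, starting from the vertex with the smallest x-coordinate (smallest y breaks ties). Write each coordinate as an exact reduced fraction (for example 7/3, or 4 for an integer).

1. After x ≥ 11: [(11,30/7) (15,6) (20,10) (11,16)]
2. After x ≤ 18: [(11,30/7) (15,6) (18,42/5) (18,34/3) (11,16)]
3. After y ≥ 1: [(11,30/7) (15,6) (18,42/5) (18,34/3) (11,16)]
4. After y ≤ 14: [(11,14) (11,30/7) (15,6) (18,42/5) (18,34/3) (14,14)]
5. Canonical ring: [(11,30/7) (15,6) (18,42/5) (18,34/3) (14,14) (11,14)]

Clipped polygon: [(11,30/7) (15,6) (18,42/5) (18,34/3) (14,14) (11,14)]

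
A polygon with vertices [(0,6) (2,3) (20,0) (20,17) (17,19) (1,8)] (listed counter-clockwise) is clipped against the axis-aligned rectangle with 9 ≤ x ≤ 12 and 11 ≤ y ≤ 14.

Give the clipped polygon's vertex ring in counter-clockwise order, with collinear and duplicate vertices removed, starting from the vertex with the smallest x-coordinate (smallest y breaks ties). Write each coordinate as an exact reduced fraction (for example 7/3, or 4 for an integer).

1. After x ≥ 9: [(9,11/6) (20,0) (20,17) (17,19) (9,27/2)]
2. After x ≤ 12: [(9,11/6) (12,4/3) (12,249/16) (9,27/2)]
3. After y ≥ 11: [(9,11) (12,11) (12,249/16) (9,27/2)]
4. After y ≤ 14: [(9,11) (12,11) (12,14) (107/11,14) (9,27/2)]
5. Canonical ring: [(9,11) (12,11) (12,14) (107/11,14) (9,27/2)]

Clipped polygon: [(9,11) (12,11) (12,14) (107/11,14) (9,27/2)]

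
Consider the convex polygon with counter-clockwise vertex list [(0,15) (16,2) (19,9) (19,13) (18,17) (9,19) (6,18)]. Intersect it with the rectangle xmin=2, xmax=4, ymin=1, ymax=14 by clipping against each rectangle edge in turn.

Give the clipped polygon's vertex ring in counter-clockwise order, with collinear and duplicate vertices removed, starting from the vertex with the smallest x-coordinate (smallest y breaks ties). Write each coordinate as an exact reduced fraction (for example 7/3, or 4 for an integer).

1. After x ≥ 2: [(2,16) (2,107/8) (16,2) (19,9) (19,13) (18,17) (9,19) (6,18)]
2. After x ≤ 4: [(4,17) (2,16) (2,107/8) (4,47/4)]
3. After y ≥ 1: [(4,17) (2,16) (2,107/8) (4,47/4)]
4. After y ≤ 14: [(4,14) (2,14) (2,107/8) (4,47/4)]
5. Canonical ring: [(2,107/8) (4,47/4) (4,14) (2,14)]

Clipped polygon: [(2,107/8) (4,47/4) (4,14) (2,14)]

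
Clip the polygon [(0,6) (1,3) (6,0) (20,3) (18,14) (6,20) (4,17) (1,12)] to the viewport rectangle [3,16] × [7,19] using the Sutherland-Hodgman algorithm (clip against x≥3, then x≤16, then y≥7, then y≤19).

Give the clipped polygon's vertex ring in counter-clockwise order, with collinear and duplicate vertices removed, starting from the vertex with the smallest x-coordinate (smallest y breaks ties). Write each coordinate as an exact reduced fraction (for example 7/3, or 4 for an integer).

1. After x ≥ 3: [(3,9/5) (6,0) (20,3) (18,14) (6,20) (4,17) (3,46/3)]
2. After x ≤ 16: [(3,9/5) (6,0) (16,15/7) (16,15) (6,20) (4,17) (3,46/3)]
3. After y ≥ 7: [(3,7) (16,7) (16,15) (6,20) (4,17) (3,46/3)]
4. After y ≤ 19: [(3,7) (16,7) (16,15) (8,19) (16/3,19) (4,17) (3,46/3)]
5. Canonical ring: [(3,7) (16,7) (16,15) (8,19) (16/3,19) (4,17) (3,46/3)]

Clipped polygon: [(3,7) (16,7) (16,15) (8,19) (16/3,19) (4,17) (3,46/3)]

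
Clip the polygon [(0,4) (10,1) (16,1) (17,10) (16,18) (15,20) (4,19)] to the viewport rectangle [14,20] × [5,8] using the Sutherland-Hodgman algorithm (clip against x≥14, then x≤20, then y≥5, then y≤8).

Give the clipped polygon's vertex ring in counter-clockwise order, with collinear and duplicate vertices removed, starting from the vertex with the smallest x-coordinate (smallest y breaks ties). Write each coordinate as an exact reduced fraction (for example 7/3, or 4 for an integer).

1. After x ≥ 14: [(14,1) (16,1) (17,10) (16,18) (15,20) (14,219/11)]
2. After x ≤ 20: [(14,1) (16,1) (17,10) (16,18) (15,20) (14,219/11)]
3. After y ≥ 5: [(14,5) (148/9,5) (17,10) (16,18) (15,20) (14,219/11)]
4. After y ≤ 8: [(14,8) (14,5) (148/9,5) (151/9,8)]
5. Canonical ring: [(14,5) (148/9,5) (151/9,8) (14,8)]

Clipped polygon: [(14,5) (148/9,5) (151/9,8) (14,8)]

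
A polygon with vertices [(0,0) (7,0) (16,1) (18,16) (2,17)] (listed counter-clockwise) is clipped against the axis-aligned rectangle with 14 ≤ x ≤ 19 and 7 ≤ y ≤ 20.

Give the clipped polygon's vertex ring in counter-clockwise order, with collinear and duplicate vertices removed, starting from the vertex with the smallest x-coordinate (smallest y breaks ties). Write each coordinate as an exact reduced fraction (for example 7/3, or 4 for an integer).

1. After x ≥ 14: [(14,7/9) (16,1) (18,16) (14,65/4)]
2. After x ≤ 19: [(14,7/9) (16,1) (18,16) (14,65/4)]
3. After y ≥ 7: [(14,7) (84/5,7) (18,16) (14,65/4)]
4. After y ≤ 20: [(14,7) (84/5,7) (18,16) (14,65/4)]
5. Canonical ring: [(14,7) (84/5,7) (18,16) (14,65/4)]

Clipped polygon: [(14,7) (84/5,7) (18,16) (14,65/4)]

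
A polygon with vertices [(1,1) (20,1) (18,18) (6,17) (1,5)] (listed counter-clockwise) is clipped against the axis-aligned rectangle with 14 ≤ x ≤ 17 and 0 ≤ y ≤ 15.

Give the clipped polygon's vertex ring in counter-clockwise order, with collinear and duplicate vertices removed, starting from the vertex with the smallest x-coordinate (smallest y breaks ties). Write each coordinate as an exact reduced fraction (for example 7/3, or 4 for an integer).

1. After x ≥ 14: [(14,1) (20,1) (18,18) (14,53/3)]
2. After x ≤ 17: [(14,1) (17,1) (17,215/12) (14,53/3)]
3. After y ≥ 0: [(14,1) (17,1) (17,215/12) (14,53/3)]
4. After y ≤ 15: [(14,15) (14,1) (17,1) (17,15)]
5. Canonical ring: [(14,1) (17,1) (17,15) (14,15)]

Clipped polygon: [(14,1) (17,1) (17,15) (14,15)]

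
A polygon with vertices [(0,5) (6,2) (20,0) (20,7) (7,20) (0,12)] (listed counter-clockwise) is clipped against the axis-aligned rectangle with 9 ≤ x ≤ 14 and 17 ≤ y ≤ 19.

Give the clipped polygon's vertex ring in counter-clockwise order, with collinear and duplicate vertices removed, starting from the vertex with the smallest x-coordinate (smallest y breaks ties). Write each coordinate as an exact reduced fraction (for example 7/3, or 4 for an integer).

Clipped polygon: [(9,17) (10,17) (9,18)]

1. After x ≥ 9: [(9,11/7) (20,0) (20,7) (9,18)]
2. After x ≤ 14: [(9,11/7) (14,6/7) (14,13) (9,18)]
3. After y ≥ 17: [(9,17) (10,17) (9,18)]
4. After y ≤ 19: [(9,17) (10,17) (9,18)]
5. Canonical ring: [(9,17) (10,17) (9,18)]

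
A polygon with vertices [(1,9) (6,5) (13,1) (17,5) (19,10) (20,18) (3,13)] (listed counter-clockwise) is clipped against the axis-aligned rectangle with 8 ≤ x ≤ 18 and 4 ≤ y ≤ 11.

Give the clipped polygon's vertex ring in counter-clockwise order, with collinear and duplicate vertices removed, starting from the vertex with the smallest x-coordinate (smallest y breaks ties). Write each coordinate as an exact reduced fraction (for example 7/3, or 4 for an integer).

Clipped polygon: [(8,4) (16,4) (17,5) (18,15/2) (18,11) (8,11)]

1. After x ≥ 8: [(8,27/7) (13,1) (17,5) (19,10) (20,18) (8,246/17)]
2. After x ≤ 18: [(8,27/7) (13,1) (17,5) (18,15/2) (18,296/17) (8,246/17)]
3. After y ≥ 4: [(8,4) (16,4) (17,5) (18,15/2) (18,296/17) (8,246/17)]
4. After y ≤ 11: [(8,11) (8,4) (16,4) (17,5) (18,15/2) (18,11)]
5. Canonical ring: [(8,4) (16,4) (17,5) (18,15/2) (18,11) (8,11)]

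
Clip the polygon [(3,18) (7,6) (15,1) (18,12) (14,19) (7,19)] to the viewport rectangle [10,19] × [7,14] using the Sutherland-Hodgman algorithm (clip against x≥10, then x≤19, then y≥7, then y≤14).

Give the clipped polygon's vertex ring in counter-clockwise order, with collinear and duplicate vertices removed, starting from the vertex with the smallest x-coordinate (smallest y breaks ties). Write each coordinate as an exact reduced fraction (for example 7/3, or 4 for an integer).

1. After x ≥ 10: [(10,33/8) (15,1) (18,12) (14,19) (10,19)]
2. After x ≤ 19: [(10,33/8) (15,1) (18,12) (14,19) (10,19)]
3. After y ≥ 7: [(10,7) (183/11,7) (18,12) (14,19) (10,19)]
4. After y ≤ 14: [(10,14) (10,7) (183/11,7) (18,12) (118/7,14)]
5. Canonical ring: [(10,7) (183/11,7) (18,12) (118/7,14) (10,14)]

Clipped polygon: [(10,7) (183/11,7) (18,12) (118/7,14) (10,14)]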